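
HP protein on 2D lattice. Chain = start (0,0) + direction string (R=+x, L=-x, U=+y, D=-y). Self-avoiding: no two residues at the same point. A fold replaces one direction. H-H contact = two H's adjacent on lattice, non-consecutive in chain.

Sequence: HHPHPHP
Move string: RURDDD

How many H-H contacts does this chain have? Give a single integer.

Positions: [(0, 0), (1, 0), (1, 1), (2, 1), (2, 0), (2, -1), (2, -2)]
No H-H contacts found.

Answer: 0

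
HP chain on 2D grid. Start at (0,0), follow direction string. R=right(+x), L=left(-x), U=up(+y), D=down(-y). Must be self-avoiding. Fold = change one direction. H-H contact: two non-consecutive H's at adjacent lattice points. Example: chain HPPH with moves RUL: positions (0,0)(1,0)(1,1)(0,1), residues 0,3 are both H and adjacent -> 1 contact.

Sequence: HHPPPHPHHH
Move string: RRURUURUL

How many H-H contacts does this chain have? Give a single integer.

Answer: 0

Derivation:
Positions: [(0, 0), (1, 0), (2, 0), (2, 1), (3, 1), (3, 2), (3, 3), (4, 3), (4, 4), (3, 4)]
No H-H contacts found.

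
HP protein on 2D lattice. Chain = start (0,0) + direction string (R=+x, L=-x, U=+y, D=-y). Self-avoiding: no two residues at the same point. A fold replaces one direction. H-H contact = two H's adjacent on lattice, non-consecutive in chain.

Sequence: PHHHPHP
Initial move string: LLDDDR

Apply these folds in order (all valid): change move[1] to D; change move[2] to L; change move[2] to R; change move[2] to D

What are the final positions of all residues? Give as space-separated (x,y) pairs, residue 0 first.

Answer: (0,0) (-1,0) (-1,-1) (-1,-2) (-1,-3) (-1,-4) (0,-4)

Derivation:
Initial moves: LLDDDR
Fold: move[1]->D => LDDDDR (positions: [(0, 0), (-1, 0), (-1, -1), (-1, -2), (-1, -3), (-1, -4), (0, -4)])
Fold: move[2]->L => LDLDDR (positions: [(0, 0), (-1, 0), (-1, -1), (-2, -1), (-2, -2), (-2, -3), (-1, -3)])
Fold: move[2]->R => LDRDDR (positions: [(0, 0), (-1, 0), (-1, -1), (0, -1), (0, -2), (0, -3), (1, -3)])
Fold: move[2]->D => LDDDDR (positions: [(0, 0), (-1, 0), (-1, -1), (-1, -2), (-1, -3), (-1, -4), (0, -4)])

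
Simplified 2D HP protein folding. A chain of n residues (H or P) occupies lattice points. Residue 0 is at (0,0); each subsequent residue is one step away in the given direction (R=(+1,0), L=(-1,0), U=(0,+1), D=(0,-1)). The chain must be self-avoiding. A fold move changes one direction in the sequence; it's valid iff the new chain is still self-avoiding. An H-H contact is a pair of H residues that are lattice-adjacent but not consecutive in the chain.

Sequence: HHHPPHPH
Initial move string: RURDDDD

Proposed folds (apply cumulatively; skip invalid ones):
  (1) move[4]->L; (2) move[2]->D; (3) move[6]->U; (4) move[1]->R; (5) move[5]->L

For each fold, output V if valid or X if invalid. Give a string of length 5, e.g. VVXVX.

Answer: XXXVV

Derivation:
Initial: RURDDDD -> [(0, 0), (1, 0), (1, 1), (2, 1), (2, 0), (2, -1), (2, -2), (2, -3)]
Fold 1: move[4]->L => RURDLDD INVALID (collision), skipped
Fold 2: move[2]->D => RUDDDDD INVALID (collision), skipped
Fold 3: move[6]->U => RURDDDU INVALID (collision), skipped
Fold 4: move[1]->R => RRRDDDD VALID
Fold 5: move[5]->L => RRRDDLD VALID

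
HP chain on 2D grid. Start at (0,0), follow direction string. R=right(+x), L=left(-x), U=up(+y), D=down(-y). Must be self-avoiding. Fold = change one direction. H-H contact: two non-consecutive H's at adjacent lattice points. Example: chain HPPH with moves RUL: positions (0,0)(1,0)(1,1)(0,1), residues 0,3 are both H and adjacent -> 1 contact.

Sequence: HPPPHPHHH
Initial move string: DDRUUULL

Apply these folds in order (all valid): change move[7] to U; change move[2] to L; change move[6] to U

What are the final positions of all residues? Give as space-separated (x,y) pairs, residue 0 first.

Answer: (0,0) (0,-1) (0,-2) (-1,-2) (-1,-1) (-1,0) (-1,1) (-1,2) (-1,3)

Derivation:
Initial moves: DDRUUULL
Fold: move[7]->U => DDRUUULU (positions: [(0, 0), (0, -1), (0, -2), (1, -2), (1, -1), (1, 0), (1, 1), (0, 1), (0, 2)])
Fold: move[2]->L => DDLUUULU (positions: [(0, 0), (0, -1), (0, -2), (-1, -2), (-1, -1), (-1, 0), (-1, 1), (-2, 1), (-2, 2)])
Fold: move[6]->U => DDLUUUUU (positions: [(0, 0), (0, -1), (0, -2), (-1, -2), (-1, -1), (-1, 0), (-1, 1), (-1, 2), (-1, 3)])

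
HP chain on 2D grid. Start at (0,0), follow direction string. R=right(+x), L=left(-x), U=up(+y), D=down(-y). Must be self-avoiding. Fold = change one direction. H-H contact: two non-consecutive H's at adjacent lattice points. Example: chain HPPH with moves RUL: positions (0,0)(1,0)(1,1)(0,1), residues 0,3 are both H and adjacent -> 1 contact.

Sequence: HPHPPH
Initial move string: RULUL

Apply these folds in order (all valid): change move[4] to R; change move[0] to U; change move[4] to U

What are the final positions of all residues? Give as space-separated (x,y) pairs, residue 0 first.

Answer: (0,0) (0,1) (0,2) (-1,2) (-1,3) (-1,4)

Derivation:
Initial moves: RULUL
Fold: move[4]->R => RULUR (positions: [(0, 0), (1, 0), (1, 1), (0, 1), (0, 2), (1, 2)])
Fold: move[0]->U => UULUR (positions: [(0, 0), (0, 1), (0, 2), (-1, 2), (-1, 3), (0, 3)])
Fold: move[4]->U => UULUU (positions: [(0, 0), (0, 1), (0, 2), (-1, 2), (-1, 3), (-1, 4)])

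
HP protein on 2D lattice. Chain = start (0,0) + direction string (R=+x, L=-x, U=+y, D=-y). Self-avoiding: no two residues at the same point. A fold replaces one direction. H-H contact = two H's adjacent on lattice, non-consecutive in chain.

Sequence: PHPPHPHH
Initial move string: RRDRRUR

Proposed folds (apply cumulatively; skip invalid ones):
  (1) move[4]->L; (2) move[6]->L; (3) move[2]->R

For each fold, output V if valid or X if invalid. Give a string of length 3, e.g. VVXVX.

Answer: XVV

Derivation:
Initial: RRDRRUR -> [(0, 0), (1, 0), (2, 0), (2, -1), (3, -1), (4, -1), (4, 0), (5, 0)]
Fold 1: move[4]->L => RRDRLUR INVALID (collision), skipped
Fold 2: move[6]->L => RRDRRUL VALID
Fold 3: move[2]->R => RRRRRUL VALID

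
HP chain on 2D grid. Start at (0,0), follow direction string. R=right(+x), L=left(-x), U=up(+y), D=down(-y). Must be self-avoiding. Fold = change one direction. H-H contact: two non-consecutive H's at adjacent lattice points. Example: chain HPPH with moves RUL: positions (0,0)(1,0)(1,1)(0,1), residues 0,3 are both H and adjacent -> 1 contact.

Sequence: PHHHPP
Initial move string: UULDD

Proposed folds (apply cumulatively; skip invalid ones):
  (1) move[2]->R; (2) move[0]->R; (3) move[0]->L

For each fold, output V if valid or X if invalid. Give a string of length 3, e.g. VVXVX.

Answer: VVX

Derivation:
Initial: UULDD -> [(0, 0), (0, 1), (0, 2), (-1, 2), (-1, 1), (-1, 0)]
Fold 1: move[2]->R => UURDD VALID
Fold 2: move[0]->R => RURDD VALID
Fold 3: move[0]->L => LURDD INVALID (collision), skipped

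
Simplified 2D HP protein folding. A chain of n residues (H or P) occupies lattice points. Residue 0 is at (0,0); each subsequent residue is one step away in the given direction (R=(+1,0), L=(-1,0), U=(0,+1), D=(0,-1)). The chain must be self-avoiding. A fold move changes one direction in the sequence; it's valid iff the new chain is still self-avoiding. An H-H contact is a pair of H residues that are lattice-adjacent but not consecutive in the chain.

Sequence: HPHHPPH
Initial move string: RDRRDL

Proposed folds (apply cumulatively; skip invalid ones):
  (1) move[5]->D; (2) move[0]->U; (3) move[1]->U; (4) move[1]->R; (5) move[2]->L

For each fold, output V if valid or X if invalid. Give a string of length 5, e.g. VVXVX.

Answer: VXVVX

Derivation:
Initial: RDRRDL -> [(0, 0), (1, 0), (1, -1), (2, -1), (3, -1), (3, -2), (2, -2)]
Fold 1: move[5]->D => RDRRDD VALID
Fold 2: move[0]->U => UDRRDD INVALID (collision), skipped
Fold 3: move[1]->U => RURRDD VALID
Fold 4: move[1]->R => RRRRDD VALID
Fold 5: move[2]->L => RRLRDD INVALID (collision), skipped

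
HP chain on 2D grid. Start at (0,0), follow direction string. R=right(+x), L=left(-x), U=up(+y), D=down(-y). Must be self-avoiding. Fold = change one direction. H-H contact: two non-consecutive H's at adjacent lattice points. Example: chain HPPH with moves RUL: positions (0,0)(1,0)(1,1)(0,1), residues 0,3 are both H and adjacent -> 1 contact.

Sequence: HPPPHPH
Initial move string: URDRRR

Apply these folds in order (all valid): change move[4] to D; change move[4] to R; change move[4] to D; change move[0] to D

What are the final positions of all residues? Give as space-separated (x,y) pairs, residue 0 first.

Initial moves: URDRRR
Fold: move[4]->D => URDRDR (positions: [(0, 0), (0, 1), (1, 1), (1, 0), (2, 0), (2, -1), (3, -1)])
Fold: move[4]->R => URDRRR (positions: [(0, 0), (0, 1), (1, 1), (1, 0), (2, 0), (3, 0), (4, 0)])
Fold: move[4]->D => URDRDR (positions: [(0, 0), (0, 1), (1, 1), (1, 0), (2, 0), (2, -1), (3, -1)])
Fold: move[0]->D => DRDRDR (positions: [(0, 0), (0, -1), (1, -1), (1, -2), (2, -2), (2, -3), (3, -3)])

Answer: (0,0) (0,-1) (1,-1) (1,-2) (2,-2) (2,-3) (3,-3)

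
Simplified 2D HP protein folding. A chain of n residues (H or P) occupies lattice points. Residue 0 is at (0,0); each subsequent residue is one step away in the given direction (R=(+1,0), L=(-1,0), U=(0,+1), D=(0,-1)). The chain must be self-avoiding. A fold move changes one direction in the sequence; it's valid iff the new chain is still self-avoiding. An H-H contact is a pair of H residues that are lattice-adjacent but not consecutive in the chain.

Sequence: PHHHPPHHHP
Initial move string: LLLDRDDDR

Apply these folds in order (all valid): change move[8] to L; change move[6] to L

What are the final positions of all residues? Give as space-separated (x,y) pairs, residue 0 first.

Answer: (0,0) (-1,0) (-2,0) (-3,0) (-3,-1) (-2,-1) (-2,-2) (-3,-2) (-3,-3) (-4,-3)

Derivation:
Initial moves: LLLDRDDDR
Fold: move[8]->L => LLLDRDDDL (positions: [(0, 0), (-1, 0), (-2, 0), (-3, 0), (-3, -1), (-2, -1), (-2, -2), (-2, -3), (-2, -4), (-3, -4)])
Fold: move[6]->L => LLLDRDLDL (positions: [(0, 0), (-1, 0), (-2, 0), (-3, 0), (-3, -1), (-2, -1), (-2, -2), (-3, -2), (-3, -3), (-4, -3)])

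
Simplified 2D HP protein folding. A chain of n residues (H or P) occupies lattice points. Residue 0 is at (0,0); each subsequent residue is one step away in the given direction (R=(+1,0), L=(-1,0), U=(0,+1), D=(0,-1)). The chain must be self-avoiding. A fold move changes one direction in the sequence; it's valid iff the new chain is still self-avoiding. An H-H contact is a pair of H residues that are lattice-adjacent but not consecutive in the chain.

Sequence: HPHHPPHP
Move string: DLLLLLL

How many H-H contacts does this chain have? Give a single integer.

Positions: [(0, 0), (0, -1), (-1, -1), (-2, -1), (-3, -1), (-4, -1), (-5, -1), (-6, -1)]
No H-H contacts found.

Answer: 0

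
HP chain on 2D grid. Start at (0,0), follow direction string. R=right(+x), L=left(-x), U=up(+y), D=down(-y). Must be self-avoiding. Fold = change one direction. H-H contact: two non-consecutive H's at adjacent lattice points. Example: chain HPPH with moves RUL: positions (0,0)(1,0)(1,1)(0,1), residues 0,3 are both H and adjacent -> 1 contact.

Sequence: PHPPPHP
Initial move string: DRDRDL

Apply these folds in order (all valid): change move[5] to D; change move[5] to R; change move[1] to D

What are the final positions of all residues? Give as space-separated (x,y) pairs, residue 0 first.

Answer: (0,0) (0,-1) (0,-2) (0,-3) (1,-3) (1,-4) (2,-4)

Derivation:
Initial moves: DRDRDL
Fold: move[5]->D => DRDRDD (positions: [(0, 0), (0, -1), (1, -1), (1, -2), (2, -2), (2, -3), (2, -4)])
Fold: move[5]->R => DRDRDR (positions: [(0, 0), (0, -1), (1, -1), (1, -2), (2, -2), (2, -3), (3, -3)])
Fold: move[1]->D => DDDRDR (positions: [(0, 0), (0, -1), (0, -2), (0, -3), (1, -3), (1, -4), (2, -4)])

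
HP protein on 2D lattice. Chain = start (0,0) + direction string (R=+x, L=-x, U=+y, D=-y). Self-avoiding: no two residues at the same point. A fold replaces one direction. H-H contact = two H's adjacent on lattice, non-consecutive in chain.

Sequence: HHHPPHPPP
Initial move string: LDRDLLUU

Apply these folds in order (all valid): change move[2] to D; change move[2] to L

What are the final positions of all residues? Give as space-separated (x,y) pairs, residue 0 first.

Initial moves: LDRDLLUU
Fold: move[2]->D => LDDDLLUU (positions: [(0, 0), (-1, 0), (-1, -1), (-1, -2), (-1, -3), (-2, -3), (-3, -3), (-3, -2), (-3, -1)])
Fold: move[2]->L => LDLDLLUU (positions: [(0, 0), (-1, 0), (-1, -1), (-2, -1), (-2, -2), (-3, -2), (-4, -2), (-4, -1), (-4, 0)])

Answer: (0,0) (-1,0) (-1,-1) (-2,-1) (-2,-2) (-3,-2) (-4,-2) (-4,-1) (-4,0)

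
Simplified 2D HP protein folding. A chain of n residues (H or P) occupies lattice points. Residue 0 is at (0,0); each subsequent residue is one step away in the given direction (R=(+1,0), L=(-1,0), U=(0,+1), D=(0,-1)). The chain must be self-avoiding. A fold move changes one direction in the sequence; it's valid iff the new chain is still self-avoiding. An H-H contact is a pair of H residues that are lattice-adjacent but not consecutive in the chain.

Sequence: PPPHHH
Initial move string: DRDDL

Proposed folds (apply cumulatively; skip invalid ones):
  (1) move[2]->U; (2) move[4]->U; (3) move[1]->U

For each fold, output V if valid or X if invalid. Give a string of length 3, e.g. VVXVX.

Initial: DRDDL -> [(0, 0), (0, -1), (1, -1), (1, -2), (1, -3), (0, -3)]
Fold 1: move[2]->U => DRUDL INVALID (collision), skipped
Fold 2: move[4]->U => DRDDU INVALID (collision), skipped
Fold 3: move[1]->U => DUDDL INVALID (collision), skipped

Answer: XXX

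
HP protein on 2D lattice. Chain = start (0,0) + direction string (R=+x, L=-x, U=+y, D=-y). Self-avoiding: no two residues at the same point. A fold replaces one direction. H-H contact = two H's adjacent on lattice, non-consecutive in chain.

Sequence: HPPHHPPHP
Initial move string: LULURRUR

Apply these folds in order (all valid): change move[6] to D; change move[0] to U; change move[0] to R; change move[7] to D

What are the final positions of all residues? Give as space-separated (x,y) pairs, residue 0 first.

Initial moves: LULURRUR
Fold: move[6]->D => LULURRDR (positions: [(0, 0), (-1, 0), (-1, 1), (-2, 1), (-2, 2), (-1, 2), (0, 2), (0, 1), (1, 1)])
Fold: move[0]->U => UULURRDR (positions: [(0, 0), (0, 1), (0, 2), (-1, 2), (-1, 3), (0, 3), (1, 3), (1, 2), (2, 2)])
Fold: move[0]->R => RULURRDR (positions: [(0, 0), (1, 0), (1, 1), (0, 1), (0, 2), (1, 2), (2, 2), (2, 1), (3, 1)])
Fold: move[7]->D => RULURRDD (positions: [(0, 0), (1, 0), (1, 1), (0, 1), (0, 2), (1, 2), (2, 2), (2, 1), (2, 0)])

Answer: (0,0) (1,0) (1,1) (0,1) (0,2) (1,2) (2,2) (2,1) (2,0)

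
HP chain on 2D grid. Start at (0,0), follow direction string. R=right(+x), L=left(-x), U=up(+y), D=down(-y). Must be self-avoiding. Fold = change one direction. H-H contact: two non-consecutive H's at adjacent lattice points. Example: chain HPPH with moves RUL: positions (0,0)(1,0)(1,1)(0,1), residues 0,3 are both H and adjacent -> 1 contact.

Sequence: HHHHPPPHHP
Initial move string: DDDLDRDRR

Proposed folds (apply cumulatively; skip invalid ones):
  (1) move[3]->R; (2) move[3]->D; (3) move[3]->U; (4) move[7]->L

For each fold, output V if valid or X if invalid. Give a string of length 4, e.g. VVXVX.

Answer: VVXX

Derivation:
Initial: DDDLDRDRR -> [(0, 0), (0, -1), (0, -2), (0, -3), (-1, -3), (-1, -4), (0, -4), (0, -5), (1, -5), (2, -5)]
Fold 1: move[3]->R => DDDRDRDRR VALID
Fold 2: move[3]->D => DDDDDRDRR VALID
Fold 3: move[3]->U => DDDUDRDRR INVALID (collision), skipped
Fold 4: move[7]->L => DDDDDRDLR INVALID (collision), skipped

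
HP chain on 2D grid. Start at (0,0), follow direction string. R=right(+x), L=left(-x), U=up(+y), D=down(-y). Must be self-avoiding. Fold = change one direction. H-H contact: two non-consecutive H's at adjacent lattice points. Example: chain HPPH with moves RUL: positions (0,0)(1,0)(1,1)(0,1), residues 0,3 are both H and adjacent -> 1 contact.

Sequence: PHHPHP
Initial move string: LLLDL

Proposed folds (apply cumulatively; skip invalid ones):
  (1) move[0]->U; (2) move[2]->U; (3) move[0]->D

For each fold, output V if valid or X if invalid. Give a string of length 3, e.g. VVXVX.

Initial: LLLDL -> [(0, 0), (-1, 0), (-2, 0), (-3, 0), (-3, -1), (-4, -1)]
Fold 1: move[0]->U => ULLDL VALID
Fold 2: move[2]->U => ULUDL INVALID (collision), skipped
Fold 3: move[0]->D => DLLDL VALID

Answer: VXV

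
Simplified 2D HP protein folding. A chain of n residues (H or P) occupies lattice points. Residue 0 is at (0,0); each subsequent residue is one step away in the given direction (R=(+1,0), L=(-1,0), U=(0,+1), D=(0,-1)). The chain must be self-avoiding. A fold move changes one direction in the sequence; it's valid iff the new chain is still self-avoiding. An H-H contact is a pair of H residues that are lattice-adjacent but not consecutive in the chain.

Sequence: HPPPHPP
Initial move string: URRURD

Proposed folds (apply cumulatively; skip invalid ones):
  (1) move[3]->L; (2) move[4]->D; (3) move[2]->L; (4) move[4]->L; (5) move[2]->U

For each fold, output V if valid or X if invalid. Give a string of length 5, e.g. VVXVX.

Initial: URRURD -> [(0, 0), (0, 1), (1, 1), (2, 1), (2, 2), (3, 2), (3, 1)]
Fold 1: move[3]->L => URRLRD INVALID (collision), skipped
Fold 2: move[4]->D => URRUDD INVALID (collision), skipped
Fold 3: move[2]->L => URLURD INVALID (collision), skipped
Fold 4: move[4]->L => URRULD INVALID (collision), skipped
Fold 5: move[2]->U => URUURD VALID

Answer: XXXXV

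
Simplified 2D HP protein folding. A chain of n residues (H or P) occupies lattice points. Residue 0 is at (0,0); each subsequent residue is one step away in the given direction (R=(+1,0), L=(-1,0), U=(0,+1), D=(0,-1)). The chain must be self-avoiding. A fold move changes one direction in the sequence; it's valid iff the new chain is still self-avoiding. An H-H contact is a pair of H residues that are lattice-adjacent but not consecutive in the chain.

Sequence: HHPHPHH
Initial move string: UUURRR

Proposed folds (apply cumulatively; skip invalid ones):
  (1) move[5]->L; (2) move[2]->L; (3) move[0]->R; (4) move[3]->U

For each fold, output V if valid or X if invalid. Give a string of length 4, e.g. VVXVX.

Initial: UUURRR -> [(0, 0), (0, 1), (0, 2), (0, 3), (1, 3), (2, 3), (3, 3)]
Fold 1: move[5]->L => UUURRL INVALID (collision), skipped
Fold 2: move[2]->L => UULRRR INVALID (collision), skipped
Fold 3: move[0]->R => RUURRR VALID
Fold 4: move[3]->U => RUUURR VALID

Answer: XXVV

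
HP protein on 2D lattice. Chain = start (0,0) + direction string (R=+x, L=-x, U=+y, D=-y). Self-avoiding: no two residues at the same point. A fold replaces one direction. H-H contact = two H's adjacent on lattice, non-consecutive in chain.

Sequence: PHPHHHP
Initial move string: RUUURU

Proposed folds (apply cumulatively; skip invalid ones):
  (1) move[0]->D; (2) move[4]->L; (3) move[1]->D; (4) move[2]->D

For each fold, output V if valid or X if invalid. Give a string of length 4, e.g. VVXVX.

Answer: XVXX

Derivation:
Initial: RUUURU -> [(0, 0), (1, 0), (1, 1), (1, 2), (1, 3), (2, 3), (2, 4)]
Fold 1: move[0]->D => DUUURU INVALID (collision), skipped
Fold 2: move[4]->L => RUUULU VALID
Fold 3: move[1]->D => RDUULU INVALID (collision), skipped
Fold 4: move[2]->D => RUDULU INVALID (collision), skipped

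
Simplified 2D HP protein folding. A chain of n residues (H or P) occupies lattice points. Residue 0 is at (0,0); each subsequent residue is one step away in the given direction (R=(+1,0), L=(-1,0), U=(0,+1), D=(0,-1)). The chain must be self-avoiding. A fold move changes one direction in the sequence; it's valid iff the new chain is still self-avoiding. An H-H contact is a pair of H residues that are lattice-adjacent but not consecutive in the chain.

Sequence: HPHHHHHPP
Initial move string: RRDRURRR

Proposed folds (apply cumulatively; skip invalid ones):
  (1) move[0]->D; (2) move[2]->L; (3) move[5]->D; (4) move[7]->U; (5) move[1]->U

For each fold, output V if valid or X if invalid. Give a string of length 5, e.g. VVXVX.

Answer: VXXVX

Derivation:
Initial: RRDRURRR -> [(0, 0), (1, 0), (2, 0), (2, -1), (3, -1), (3, 0), (4, 0), (5, 0), (6, 0)]
Fold 1: move[0]->D => DRDRURRR VALID
Fold 2: move[2]->L => DRLRURRR INVALID (collision), skipped
Fold 3: move[5]->D => DRDRUDRR INVALID (collision), skipped
Fold 4: move[7]->U => DRDRURRU VALID
Fold 5: move[1]->U => DUDRURRU INVALID (collision), skipped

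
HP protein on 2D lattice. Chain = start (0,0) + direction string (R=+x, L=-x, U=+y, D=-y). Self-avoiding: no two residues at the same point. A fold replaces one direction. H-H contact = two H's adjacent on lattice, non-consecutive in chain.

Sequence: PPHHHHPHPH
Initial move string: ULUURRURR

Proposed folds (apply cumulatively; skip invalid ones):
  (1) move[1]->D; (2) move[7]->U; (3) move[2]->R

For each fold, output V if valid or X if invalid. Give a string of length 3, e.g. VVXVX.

Answer: XVX

Derivation:
Initial: ULUURRURR -> [(0, 0), (0, 1), (-1, 1), (-1, 2), (-1, 3), (0, 3), (1, 3), (1, 4), (2, 4), (3, 4)]
Fold 1: move[1]->D => UDUURRURR INVALID (collision), skipped
Fold 2: move[7]->U => ULUURRUUR VALID
Fold 3: move[2]->R => ULRURRUUR INVALID (collision), skipped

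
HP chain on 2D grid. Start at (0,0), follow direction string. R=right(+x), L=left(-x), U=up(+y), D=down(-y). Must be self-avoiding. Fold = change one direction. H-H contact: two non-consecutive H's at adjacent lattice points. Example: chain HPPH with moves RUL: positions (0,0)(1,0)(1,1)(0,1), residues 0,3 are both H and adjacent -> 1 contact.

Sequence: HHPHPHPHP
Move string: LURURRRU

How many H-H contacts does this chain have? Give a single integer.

Positions: [(0, 0), (-1, 0), (-1, 1), (0, 1), (0, 2), (1, 2), (2, 2), (3, 2), (3, 3)]
H-H contact: residue 0 @(0,0) - residue 3 @(0, 1)

Answer: 1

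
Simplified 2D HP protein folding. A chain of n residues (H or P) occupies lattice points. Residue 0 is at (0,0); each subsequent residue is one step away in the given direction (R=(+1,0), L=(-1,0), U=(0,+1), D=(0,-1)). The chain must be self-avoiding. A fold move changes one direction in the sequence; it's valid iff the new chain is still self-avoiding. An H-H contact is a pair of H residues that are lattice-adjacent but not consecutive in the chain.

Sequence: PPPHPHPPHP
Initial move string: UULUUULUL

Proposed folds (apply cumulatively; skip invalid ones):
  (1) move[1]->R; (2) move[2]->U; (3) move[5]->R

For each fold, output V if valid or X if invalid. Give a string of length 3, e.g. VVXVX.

Answer: XVX

Derivation:
Initial: UULUUULUL -> [(0, 0), (0, 1), (0, 2), (-1, 2), (-1, 3), (-1, 4), (-1, 5), (-2, 5), (-2, 6), (-3, 6)]
Fold 1: move[1]->R => URLUUULUL INVALID (collision), skipped
Fold 2: move[2]->U => UUUUUULUL VALID
Fold 3: move[5]->R => UUUUURLUL INVALID (collision), skipped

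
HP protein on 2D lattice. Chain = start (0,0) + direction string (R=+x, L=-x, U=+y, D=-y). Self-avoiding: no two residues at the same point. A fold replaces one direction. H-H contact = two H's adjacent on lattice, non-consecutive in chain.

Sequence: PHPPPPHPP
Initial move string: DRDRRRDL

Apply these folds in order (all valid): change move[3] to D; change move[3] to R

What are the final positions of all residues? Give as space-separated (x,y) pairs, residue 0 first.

Initial moves: DRDRRRDL
Fold: move[3]->D => DRDDRRDL (positions: [(0, 0), (0, -1), (1, -1), (1, -2), (1, -3), (2, -3), (3, -3), (3, -4), (2, -4)])
Fold: move[3]->R => DRDRRRDL (positions: [(0, 0), (0, -1), (1, -1), (1, -2), (2, -2), (3, -2), (4, -2), (4, -3), (3, -3)])

Answer: (0,0) (0,-1) (1,-1) (1,-2) (2,-2) (3,-2) (4,-2) (4,-3) (3,-3)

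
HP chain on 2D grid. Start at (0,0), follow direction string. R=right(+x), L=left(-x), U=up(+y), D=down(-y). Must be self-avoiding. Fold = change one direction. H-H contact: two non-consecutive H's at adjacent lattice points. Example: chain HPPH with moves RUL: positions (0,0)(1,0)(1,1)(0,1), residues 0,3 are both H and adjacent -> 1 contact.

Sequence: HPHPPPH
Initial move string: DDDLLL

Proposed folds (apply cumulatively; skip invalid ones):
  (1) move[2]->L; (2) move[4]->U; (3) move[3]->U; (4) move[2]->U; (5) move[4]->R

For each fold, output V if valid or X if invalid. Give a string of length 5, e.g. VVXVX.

Initial: DDDLLL -> [(0, 0), (0, -1), (0, -2), (0, -3), (-1, -3), (-2, -3), (-3, -3)]
Fold 1: move[2]->L => DDLLLL VALID
Fold 2: move[4]->U => DDLLUL VALID
Fold 3: move[3]->U => DDLUUL VALID
Fold 4: move[2]->U => DDUUUL INVALID (collision), skipped
Fold 5: move[4]->R => DDLURL INVALID (collision), skipped

Answer: VVVXX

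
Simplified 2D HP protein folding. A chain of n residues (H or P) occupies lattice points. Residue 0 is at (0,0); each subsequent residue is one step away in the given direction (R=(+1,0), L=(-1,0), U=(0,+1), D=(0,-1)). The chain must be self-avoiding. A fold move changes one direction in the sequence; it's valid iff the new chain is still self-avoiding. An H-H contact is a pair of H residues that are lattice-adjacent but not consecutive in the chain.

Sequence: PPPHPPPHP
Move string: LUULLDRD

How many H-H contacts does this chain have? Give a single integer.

Answer: 0

Derivation:
Positions: [(0, 0), (-1, 0), (-1, 1), (-1, 2), (-2, 2), (-3, 2), (-3, 1), (-2, 1), (-2, 0)]
No H-H contacts found.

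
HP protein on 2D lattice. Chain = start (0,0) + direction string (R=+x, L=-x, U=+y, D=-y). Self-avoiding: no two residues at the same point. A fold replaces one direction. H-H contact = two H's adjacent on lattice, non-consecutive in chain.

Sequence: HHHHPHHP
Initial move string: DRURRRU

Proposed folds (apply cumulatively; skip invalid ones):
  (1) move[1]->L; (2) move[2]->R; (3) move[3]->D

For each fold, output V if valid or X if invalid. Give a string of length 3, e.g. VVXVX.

Initial: DRURRRU -> [(0, 0), (0, -1), (1, -1), (1, 0), (2, 0), (3, 0), (4, 0), (4, 1)]
Fold 1: move[1]->L => DLURRRU INVALID (collision), skipped
Fold 2: move[2]->R => DRRRRRU VALID
Fold 3: move[3]->D => DRRDRRU VALID

Answer: XVV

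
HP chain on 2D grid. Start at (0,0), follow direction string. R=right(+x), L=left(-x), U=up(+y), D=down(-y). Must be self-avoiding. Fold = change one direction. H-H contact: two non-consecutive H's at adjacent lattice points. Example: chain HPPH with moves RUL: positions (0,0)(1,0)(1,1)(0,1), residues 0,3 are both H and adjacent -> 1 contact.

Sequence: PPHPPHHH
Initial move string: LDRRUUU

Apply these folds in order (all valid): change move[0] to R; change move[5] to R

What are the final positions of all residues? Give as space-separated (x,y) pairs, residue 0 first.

Initial moves: LDRRUUU
Fold: move[0]->R => RDRRUUU (positions: [(0, 0), (1, 0), (1, -1), (2, -1), (3, -1), (3, 0), (3, 1), (3, 2)])
Fold: move[5]->R => RDRRURU (positions: [(0, 0), (1, 0), (1, -1), (2, -1), (3, -1), (3, 0), (4, 0), (4, 1)])

Answer: (0,0) (1,0) (1,-1) (2,-1) (3,-1) (3,0) (4,0) (4,1)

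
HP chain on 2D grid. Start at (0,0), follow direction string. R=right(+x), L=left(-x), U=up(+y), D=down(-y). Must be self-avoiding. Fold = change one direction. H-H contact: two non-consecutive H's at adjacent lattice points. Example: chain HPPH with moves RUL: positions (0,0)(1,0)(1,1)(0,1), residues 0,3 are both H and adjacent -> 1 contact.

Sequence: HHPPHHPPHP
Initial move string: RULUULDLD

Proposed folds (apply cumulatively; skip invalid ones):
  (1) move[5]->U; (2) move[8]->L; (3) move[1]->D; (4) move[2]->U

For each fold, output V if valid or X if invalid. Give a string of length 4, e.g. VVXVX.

Initial: RULUULDLD -> [(0, 0), (1, 0), (1, 1), (0, 1), (0, 2), (0, 3), (-1, 3), (-1, 2), (-2, 2), (-2, 1)]
Fold 1: move[5]->U => RULUUUDLD INVALID (collision), skipped
Fold 2: move[8]->L => RULUULDLL VALID
Fold 3: move[1]->D => RDLUULDLL INVALID (collision), skipped
Fold 4: move[2]->U => RUUUULDLL VALID

Answer: XVXV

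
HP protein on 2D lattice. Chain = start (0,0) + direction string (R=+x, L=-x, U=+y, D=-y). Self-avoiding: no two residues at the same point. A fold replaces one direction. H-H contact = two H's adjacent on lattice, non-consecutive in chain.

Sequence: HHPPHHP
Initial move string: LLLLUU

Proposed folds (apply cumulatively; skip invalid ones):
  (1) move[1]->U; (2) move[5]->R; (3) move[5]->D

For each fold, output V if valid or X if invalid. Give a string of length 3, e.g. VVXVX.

Answer: VVX

Derivation:
Initial: LLLLUU -> [(0, 0), (-1, 0), (-2, 0), (-3, 0), (-4, 0), (-4, 1), (-4, 2)]
Fold 1: move[1]->U => LULLUU VALID
Fold 2: move[5]->R => LULLUR VALID
Fold 3: move[5]->D => LULLUD INVALID (collision), skipped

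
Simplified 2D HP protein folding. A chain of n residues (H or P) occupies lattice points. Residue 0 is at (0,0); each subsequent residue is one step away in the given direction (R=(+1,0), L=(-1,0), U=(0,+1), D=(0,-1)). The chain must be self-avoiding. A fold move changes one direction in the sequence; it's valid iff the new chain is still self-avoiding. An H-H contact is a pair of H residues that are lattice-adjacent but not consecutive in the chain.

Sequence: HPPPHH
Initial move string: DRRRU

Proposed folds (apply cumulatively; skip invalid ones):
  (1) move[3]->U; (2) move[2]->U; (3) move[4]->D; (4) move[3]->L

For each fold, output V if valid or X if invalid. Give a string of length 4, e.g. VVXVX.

Answer: VVXX

Derivation:
Initial: DRRRU -> [(0, 0), (0, -1), (1, -1), (2, -1), (3, -1), (3, 0)]
Fold 1: move[3]->U => DRRUU VALID
Fold 2: move[2]->U => DRUUU VALID
Fold 3: move[4]->D => DRUUD INVALID (collision), skipped
Fold 4: move[3]->L => DRULU INVALID (collision), skipped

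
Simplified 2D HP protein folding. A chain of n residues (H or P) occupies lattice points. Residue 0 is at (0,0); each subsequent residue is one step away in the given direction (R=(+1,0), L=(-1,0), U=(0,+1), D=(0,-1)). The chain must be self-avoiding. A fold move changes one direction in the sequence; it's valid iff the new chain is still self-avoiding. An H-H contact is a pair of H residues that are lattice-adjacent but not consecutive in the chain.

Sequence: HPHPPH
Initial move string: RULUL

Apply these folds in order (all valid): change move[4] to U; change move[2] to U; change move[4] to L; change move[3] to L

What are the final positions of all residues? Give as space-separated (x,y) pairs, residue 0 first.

Initial moves: RULUL
Fold: move[4]->U => RULUU (positions: [(0, 0), (1, 0), (1, 1), (0, 1), (0, 2), (0, 3)])
Fold: move[2]->U => RUUUU (positions: [(0, 0), (1, 0), (1, 1), (1, 2), (1, 3), (1, 4)])
Fold: move[4]->L => RUUUL (positions: [(0, 0), (1, 0), (1, 1), (1, 2), (1, 3), (0, 3)])
Fold: move[3]->L => RUULL (positions: [(0, 0), (1, 0), (1, 1), (1, 2), (0, 2), (-1, 2)])

Answer: (0,0) (1,0) (1,1) (1,2) (0,2) (-1,2)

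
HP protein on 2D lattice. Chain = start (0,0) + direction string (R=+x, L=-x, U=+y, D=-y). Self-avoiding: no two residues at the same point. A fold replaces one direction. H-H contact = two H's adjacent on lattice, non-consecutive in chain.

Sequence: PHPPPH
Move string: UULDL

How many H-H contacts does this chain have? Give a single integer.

Answer: 0

Derivation:
Positions: [(0, 0), (0, 1), (0, 2), (-1, 2), (-1, 1), (-2, 1)]
No H-H contacts found.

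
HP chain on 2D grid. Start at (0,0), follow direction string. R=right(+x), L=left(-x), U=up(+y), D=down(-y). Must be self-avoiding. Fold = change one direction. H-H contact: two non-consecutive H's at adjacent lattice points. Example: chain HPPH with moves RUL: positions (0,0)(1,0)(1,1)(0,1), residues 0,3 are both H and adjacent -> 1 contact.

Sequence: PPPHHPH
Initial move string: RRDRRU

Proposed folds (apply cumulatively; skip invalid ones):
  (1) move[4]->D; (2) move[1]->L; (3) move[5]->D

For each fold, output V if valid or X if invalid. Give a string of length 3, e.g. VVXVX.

Answer: XXV

Derivation:
Initial: RRDRRU -> [(0, 0), (1, 0), (2, 0), (2, -1), (3, -1), (4, -1), (4, 0)]
Fold 1: move[4]->D => RRDRDU INVALID (collision), skipped
Fold 2: move[1]->L => RLDRRU INVALID (collision), skipped
Fold 3: move[5]->D => RRDRRD VALID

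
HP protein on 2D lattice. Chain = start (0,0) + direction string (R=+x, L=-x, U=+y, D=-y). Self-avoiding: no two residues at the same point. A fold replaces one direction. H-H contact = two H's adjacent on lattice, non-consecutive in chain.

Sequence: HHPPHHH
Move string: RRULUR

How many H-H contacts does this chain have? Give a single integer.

Positions: [(0, 0), (1, 0), (2, 0), (2, 1), (1, 1), (1, 2), (2, 2)]
H-H contact: residue 1 @(1,0) - residue 4 @(1, 1)

Answer: 1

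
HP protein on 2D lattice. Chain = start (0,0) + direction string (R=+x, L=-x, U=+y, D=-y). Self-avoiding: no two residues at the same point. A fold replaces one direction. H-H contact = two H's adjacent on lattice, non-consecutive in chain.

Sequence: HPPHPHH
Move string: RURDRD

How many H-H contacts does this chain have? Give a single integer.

Positions: [(0, 0), (1, 0), (1, 1), (2, 1), (2, 0), (3, 0), (3, -1)]
No H-H contacts found.

Answer: 0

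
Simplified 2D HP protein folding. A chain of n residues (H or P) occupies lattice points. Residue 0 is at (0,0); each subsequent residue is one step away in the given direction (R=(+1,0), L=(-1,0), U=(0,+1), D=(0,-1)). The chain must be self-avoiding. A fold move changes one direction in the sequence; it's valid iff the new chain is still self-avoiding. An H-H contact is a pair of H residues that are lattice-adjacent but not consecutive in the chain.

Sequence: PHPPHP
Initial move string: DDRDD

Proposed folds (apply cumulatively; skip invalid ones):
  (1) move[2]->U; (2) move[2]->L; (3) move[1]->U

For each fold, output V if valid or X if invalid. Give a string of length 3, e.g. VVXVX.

Initial: DDRDD -> [(0, 0), (0, -1), (0, -2), (1, -2), (1, -3), (1, -4)]
Fold 1: move[2]->U => DDUDD INVALID (collision), skipped
Fold 2: move[2]->L => DDLDD VALID
Fold 3: move[1]->U => DULDD INVALID (collision), skipped

Answer: XVX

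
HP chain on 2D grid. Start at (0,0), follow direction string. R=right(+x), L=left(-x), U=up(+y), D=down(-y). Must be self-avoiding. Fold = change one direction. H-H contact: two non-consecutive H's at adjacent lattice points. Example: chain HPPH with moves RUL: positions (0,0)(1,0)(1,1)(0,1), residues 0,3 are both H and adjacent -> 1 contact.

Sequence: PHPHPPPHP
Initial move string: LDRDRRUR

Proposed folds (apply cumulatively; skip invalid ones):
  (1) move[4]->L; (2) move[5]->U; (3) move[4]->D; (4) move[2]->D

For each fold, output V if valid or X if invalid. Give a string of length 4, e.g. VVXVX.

Answer: XVXV

Derivation:
Initial: LDRDRRUR -> [(0, 0), (-1, 0), (-1, -1), (0, -1), (0, -2), (1, -2), (2, -2), (2, -1), (3, -1)]
Fold 1: move[4]->L => LDRDLRUR INVALID (collision), skipped
Fold 2: move[5]->U => LDRDRUUR VALID
Fold 3: move[4]->D => LDRDDUUR INVALID (collision), skipped
Fold 4: move[2]->D => LDDDRUUR VALID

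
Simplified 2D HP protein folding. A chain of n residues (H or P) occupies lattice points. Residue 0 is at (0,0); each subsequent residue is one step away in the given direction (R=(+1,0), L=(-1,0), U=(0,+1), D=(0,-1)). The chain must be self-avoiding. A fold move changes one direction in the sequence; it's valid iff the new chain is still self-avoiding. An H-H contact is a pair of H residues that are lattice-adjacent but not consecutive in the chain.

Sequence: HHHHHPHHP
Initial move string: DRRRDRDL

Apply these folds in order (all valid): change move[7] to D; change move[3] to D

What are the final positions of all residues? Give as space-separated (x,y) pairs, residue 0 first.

Initial moves: DRRRDRDL
Fold: move[7]->D => DRRRDRDD (positions: [(0, 0), (0, -1), (1, -1), (2, -1), (3, -1), (3, -2), (4, -2), (4, -3), (4, -4)])
Fold: move[3]->D => DRRDDRDD (positions: [(0, 0), (0, -1), (1, -1), (2, -1), (2, -2), (2, -3), (3, -3), (3, -4), (3, -5)])

Answer: (0,0) (0,-1) (1,-1) (2,-1) (2,-2) (2,-3) (3,-3) (3,-4) (3,-5)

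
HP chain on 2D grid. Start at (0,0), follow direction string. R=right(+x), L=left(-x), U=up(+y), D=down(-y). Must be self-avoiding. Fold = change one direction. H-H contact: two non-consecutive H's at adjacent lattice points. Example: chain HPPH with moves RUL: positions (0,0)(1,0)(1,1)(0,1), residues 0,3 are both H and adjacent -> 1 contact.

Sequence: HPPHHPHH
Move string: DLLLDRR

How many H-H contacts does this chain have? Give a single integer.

Answer: 1

Derivation:
Positions: [(0, 0), (0, -1), (-1, -1), (-2, -1), (-3, -1), (-3, -2), (-2, -2), (-1, -2)]
H-H contact: residue 3 @(-2,-1) - residue 6 @(-2, -2)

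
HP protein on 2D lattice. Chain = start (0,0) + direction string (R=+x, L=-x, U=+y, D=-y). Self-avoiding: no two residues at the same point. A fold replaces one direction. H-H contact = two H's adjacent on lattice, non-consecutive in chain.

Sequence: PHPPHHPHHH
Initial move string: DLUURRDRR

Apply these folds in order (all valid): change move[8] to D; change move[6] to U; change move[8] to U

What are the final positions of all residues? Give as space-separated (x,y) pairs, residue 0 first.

Answer: (0,0) (0,-1) (-1,-1) (-1,0) (-1,1) (0,1) (1,1) (1,2) (2,2) (2,3)

Derivation:
Initial moves: DLUURRDRR
Fold: move[8]->D => DLUURRDRD (positions: [(0, 0), (0, -1), (-1, -1), (-1, 0), (-1, 1), (0, 1), (1, 1), (1, 0), (2, 0), (2, -1)])
Fold: move[6]->U => DLUURRURD (positions: [(0, 0), (0, -1), (-1, -1), (-1, 0), (-1, 1), (0, 1), (1, 1), (1, 2), (2, 2), (2, 1)])
Fold: move[8]->U => DLUURRURU (positions: [(0, 0), (0, -1), (-1, -1), (-1, 0), (-1, 1), (0, 1), (1, 1), (1, 2), (2, 2), (2, 3)])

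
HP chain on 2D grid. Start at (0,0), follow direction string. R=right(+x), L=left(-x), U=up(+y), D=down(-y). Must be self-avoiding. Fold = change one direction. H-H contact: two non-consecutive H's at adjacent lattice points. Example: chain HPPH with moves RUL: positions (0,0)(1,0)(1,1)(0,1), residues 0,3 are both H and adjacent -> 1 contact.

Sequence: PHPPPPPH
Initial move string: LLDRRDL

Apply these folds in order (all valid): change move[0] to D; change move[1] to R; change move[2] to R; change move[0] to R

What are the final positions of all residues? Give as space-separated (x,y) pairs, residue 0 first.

Initial moves: LLDRRDL
Fold: move[0]->D => DLDRRDL (positions: [(0, 0), (0, -1), (-1, -1), (-1, -2), (0, -2), (1, -2), (1, -3), (0, -3)])
Fold: move[1]->R => DRDRRDL (positions: [(0, 0), (0, -1), (1, -1), (1, -2), (2, -2), (3, -2), (3, -3), (2, -3)])
Fold: move[2]->R => DRRRRDL (positions: [(0, 0), (0, -1), (1, -1), (2, -1), (3, -1), (4, -1), (4, -2), (3, -2)])
Fold: move[0]->R => RRRRRDL (positions: [(0, 0), (1, 0), (2, 0), (3, 0), (4, 0), (5, 0), (5, -1), (4, -1)])

Answer: (0,0) (1,0) (2,0) (3,0) (4,0) (5,0) (5,-1) (4,-1)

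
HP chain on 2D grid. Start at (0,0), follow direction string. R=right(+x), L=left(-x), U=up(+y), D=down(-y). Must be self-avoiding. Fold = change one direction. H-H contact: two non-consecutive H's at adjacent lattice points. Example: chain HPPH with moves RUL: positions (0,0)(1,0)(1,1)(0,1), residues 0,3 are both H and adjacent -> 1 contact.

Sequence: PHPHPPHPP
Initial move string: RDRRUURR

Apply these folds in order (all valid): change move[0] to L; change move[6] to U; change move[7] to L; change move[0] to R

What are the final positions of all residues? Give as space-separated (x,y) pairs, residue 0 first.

Initial moves: RDRRUURR
Fold: move[0]->L => LDRRUURR (positions: [(0, 0), (-1, 0), (-1, -1), (0, -1), (1, -1), (1, 0), (1, 1), (2, 1), (3, 1)])
Fold: move[6]->U => LDRRUUUR (positions: [(0, 0), (-1, 0), (-1, -1), (0, -1), (1, -1), (1, 0), (1, 1), (1, 2), (2, 2)])
Fold: move[7]->L => LDRRUUUL (positions: [(0, 0), (-1, 0), (-1, -1), (0, -1), (1, -1), (1, 0), (1, 1), (1, 2), (0, 2)])
Fold: move[0]->R => RDRRUUUL (positions: [(0, 0), (1, 0), (1, -1), (2, -1), (3, -1), (3, 0), (3, 1), (3, 2), (2, 2)])

Answer: (0,0) (1,0) (1,-1) (2,-1) (3,-1) (3,0) (3,1) (3,2) (2,2)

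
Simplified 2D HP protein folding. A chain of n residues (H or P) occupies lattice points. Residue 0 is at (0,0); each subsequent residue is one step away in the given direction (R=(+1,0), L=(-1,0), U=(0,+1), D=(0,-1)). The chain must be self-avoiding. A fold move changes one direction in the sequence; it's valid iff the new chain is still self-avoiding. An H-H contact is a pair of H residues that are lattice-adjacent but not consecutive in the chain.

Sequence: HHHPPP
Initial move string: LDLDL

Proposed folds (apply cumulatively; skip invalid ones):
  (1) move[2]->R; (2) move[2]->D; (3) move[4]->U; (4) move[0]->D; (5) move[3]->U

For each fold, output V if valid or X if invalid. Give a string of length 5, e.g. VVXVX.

Answer: VVXVX

Derivation:
Initial: LDLDL -> [(0, 0), (-1, 0), (-1, -1), (-2, -1), (-2, -2), (-3, -2)]
Fold 1: move[2]->R => LDRDL VALID
Fold 2: move[2]->D => LDDDL VALID
Fold 3: move[4]->U => LDDDU INVALID (collision), skipped
Fold 4: move[0]->D => DDDDL VALID
Fold 5: move[3]->U => DDDUL INVALID (collision), skipped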